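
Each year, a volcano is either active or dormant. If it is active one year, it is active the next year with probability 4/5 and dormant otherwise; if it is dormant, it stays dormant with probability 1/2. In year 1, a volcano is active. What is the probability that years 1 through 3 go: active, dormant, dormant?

1/10

Year 1 is given. For each transition, use the conditional probability from the current state:
P(dormant | active) = 1/5; P(dormant | dormant) = 1/2.
P = 1/5 × 1/2 = 1/10.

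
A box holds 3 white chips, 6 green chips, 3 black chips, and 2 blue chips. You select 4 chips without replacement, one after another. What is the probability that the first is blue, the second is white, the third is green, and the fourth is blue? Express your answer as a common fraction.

3/2002

Each draw changes the counts, so multiply the conditional probabilities along the sequence:
P = 2/14 × 3/13 × 6/12 × 1/11 = 36/24024 = 3/2002.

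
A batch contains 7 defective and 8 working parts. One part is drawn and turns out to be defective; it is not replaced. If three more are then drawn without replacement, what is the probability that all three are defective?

With the first part removed, 6 defective remain out of 14.
P = 6/14 × 5/13 × 4/12 = 120/2184 = 5/91.

5/91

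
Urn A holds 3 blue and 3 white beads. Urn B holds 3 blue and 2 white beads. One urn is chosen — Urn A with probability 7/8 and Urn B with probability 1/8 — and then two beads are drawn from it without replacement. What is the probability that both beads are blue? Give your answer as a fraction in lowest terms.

From Urn A: P(both blue) = (3/6)(2/5) = 1/5.
From Urn B: P(both blue) = (3/5)(2/4) = 3/10.
Total probability = (7/8)(1/5) + (1/8)(3/10) = 17/80.

17/80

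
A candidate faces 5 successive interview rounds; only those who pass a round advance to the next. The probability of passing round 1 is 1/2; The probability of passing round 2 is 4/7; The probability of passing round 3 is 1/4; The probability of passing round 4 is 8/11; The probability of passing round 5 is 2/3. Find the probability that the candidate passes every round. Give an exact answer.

8/231

Each stage is reached only if all earlier stages succeed, so
P = 1/2 × 4/7 × 1/4 × 8/11 × 2/3 = 64/1848 = 8/231.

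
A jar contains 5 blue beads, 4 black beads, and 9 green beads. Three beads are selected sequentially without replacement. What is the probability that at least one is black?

113/204

P(no black) = 14/18 × 13/17 × 12/16 = 2184/4896 = 91/204.
P(at least one) = 1 − 91/204 = 113/204.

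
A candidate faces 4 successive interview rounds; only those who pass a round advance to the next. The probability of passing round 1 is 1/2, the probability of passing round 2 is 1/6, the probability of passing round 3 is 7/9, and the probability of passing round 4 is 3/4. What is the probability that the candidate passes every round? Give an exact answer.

7/144

The events are sequential, so multiply the conditional probabilities:
P = 1/2 × 1/6 × 7/9 × 3/4 = 21/432 = 7/144.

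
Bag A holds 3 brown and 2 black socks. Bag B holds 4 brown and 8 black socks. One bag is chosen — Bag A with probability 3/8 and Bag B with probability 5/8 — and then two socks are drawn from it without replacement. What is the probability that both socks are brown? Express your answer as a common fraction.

149/880

From Bag A: P(both brown) = (3/5)(2/4) = 3/10.
From Bag B: P(both brown) = (4/12)(3/11) = 1/11.
Total probability = (3/8)(3/10) + (5/8)(1/11) = 149/880.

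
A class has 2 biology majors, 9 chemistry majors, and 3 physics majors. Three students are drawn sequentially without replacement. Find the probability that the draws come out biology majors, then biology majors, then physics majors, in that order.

1/364

Each draw changes the counts, so multiply the conditional probabilities along the sequence:
P = 2/14 × 1/13 × 3/12 = 6/2184 = 1/364.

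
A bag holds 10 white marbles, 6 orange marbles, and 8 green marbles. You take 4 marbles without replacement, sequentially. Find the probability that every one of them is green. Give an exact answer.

5/759

P = 8/24 × 7/23 × 6/22 × 5/21 = 1680/255024 = 5/759.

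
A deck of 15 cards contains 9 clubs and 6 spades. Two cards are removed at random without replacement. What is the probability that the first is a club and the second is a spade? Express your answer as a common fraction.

Each draw changes the counts, so multiply the conditional probabilities along the sequence:
P = 9/15 × 6/14 = 54/210 = 9/35.

9/35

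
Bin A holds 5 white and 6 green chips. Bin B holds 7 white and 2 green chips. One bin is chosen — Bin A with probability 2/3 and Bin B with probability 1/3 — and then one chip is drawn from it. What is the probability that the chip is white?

167/297

From Bin A: P(white) = 5/11.
From Bin B: P(white) = 7/9.
Total probability = (2/3)(5/11) + (1/3)(7/9) = 167/297.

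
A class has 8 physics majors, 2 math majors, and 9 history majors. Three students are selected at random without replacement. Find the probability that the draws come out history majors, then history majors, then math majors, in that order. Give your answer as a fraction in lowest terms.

Each draw changes the counts, so multiply the conditional probabilities along the sequence:
P = 9/19 × 8/18 × 2/17 = 144/5814 = 8/323.

8/323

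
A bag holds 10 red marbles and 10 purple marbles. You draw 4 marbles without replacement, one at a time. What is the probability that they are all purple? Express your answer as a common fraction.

14/323

P(every draw is purple) = 10/20 × 9/19 × 8/18 × 7/17 = 5040/116280 = 14/323.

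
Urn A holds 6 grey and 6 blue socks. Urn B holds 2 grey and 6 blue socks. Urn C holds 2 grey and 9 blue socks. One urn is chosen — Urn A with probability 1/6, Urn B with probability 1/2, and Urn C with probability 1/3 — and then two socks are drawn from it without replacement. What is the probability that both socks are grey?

From Urn A: P(both grey) = (6/12)(5/11) = 5/22.
From Urn B: P(both grey) = (2/8)(1/7) = 1/28.
From Urn C: P(both grey) = (2/11)(1/10) = 1/55.
Total probability = (1/6)(5/22) + (1/2)(1/28) + (1/3)(1/55) = 571/9240.

571/9240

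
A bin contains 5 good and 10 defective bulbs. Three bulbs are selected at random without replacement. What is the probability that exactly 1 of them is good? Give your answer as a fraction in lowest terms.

45/91

One ordering (good drawn first) has probability 5/15 × 10/14 × 9/13 = 450/2730 = 15/91.
There are C(3,1) = 3 such orderings, each equally likely, so P = 3 × 15/91 = 45/91.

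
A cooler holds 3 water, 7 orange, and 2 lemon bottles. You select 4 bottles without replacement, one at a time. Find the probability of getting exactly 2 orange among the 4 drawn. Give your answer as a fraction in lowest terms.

14/33

One ordering (orange drawn first) has probability 7/12 × 6/11 × 5/10 × 4/9 = 840/11880 = 7/99.
There are C(4,2) = 6 such orderings, each equally likely, so P = 6 × 7/99 = 14/33.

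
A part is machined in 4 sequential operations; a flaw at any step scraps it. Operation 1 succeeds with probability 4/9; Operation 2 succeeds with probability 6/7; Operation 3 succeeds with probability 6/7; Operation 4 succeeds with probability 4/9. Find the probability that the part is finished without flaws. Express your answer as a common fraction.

Each stage is reached only if all earlier stages succeed, so
P = 4/9 × 6/7 × 6/7 × 4/9 = 576/3969 = 64/441.

64/441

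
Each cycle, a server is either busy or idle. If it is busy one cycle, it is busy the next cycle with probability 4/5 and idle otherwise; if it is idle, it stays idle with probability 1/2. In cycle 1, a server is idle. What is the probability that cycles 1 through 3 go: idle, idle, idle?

Cycle 1 is given. For each transition, use the conditional probability from the current state:
P(idle | idle) = 1/2; P(idle | idle) = 1/2.
P = 1/2 × 1/2 = 1/4.

1/4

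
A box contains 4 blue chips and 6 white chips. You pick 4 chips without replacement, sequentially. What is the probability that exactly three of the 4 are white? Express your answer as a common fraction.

One ordering (white drawn first) has probability 6/10 × 5/9 × 4/8 × 4/7 = 480/5040 = 2/21.
There are C(4,3) = 4 such orderings, each equally likely, so P = 4 × 2/21 = 8/21.

8/21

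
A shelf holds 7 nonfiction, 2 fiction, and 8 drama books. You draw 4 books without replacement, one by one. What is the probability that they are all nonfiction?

P(every draw is nonfiction) = 7/17 × 6/16 × 5/15 × 4/14 = 840/57120 = 1/68.

1/68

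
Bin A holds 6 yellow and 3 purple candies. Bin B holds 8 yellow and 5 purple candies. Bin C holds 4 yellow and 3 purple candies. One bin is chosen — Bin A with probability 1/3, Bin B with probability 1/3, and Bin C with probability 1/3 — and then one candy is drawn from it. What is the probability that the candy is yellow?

From Bin A: P(yellow) = 6/9.
From Bin B: P(yellow) = 8/13.
From Bin C: P(yellow) = 4/7.
Total probability = (1/3)(6/9) + (1/3)(8/13) + (1/3)(4/7) = 506/819.

506/819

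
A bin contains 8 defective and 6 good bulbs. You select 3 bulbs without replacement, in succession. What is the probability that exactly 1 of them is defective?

One ordering (defective drawn first) has probability 8/14 × 6/13 × 5/12 = 240/2184 = 10/91.
There are C(3,1) = 3 such orderings, each equally likely, so P = 3 × 10/91 = 30/91.

30/91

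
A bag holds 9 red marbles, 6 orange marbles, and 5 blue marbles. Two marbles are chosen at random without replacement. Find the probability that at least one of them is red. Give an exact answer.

27/38

P(no red) = 11/20 × 10/19 = 110/380 = 11/38.
P(at least one) = 1 − 11/38 = 27/38.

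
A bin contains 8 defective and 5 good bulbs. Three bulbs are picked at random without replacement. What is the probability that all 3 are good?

5/143

P = 5/13 × 4/12 × 3/11 = 60/1716 = 5/143.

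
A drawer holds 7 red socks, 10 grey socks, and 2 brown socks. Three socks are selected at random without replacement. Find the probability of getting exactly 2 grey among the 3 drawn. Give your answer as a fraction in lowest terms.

One ordering (grey drawn first) has probability 10/19 × 9/18 × 9/17 = 810/5814 = 45/323.
There are C(3,2) = 3 such orderings, each equally likely, so P = 3 × 45/323 = 135/323.

135/323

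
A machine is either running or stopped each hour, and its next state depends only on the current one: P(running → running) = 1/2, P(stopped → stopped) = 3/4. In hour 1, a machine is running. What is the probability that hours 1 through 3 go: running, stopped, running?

1/8

Hour 1 is given. For each transition, use the conditional probability from the current state:
P(stopped | running) = 1/2; P(running | stopped) = 1/4.
P = 1/2 × 1/4 = 1/8.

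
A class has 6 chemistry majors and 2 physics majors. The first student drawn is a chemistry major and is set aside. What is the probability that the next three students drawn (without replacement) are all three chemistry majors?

2/7

After the first draw, 5 of the remaining 7 students are chemistry majors.
P = 5/7 × 4/6 × 3/5 = 60/210 = 2/7.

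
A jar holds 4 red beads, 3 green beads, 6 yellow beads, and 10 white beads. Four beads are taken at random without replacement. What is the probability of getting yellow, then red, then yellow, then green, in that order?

3/1771

Multiply the probability of each draw given the previous ones:
P = 6/23 × 4/22 × 5/21 × 3/20 = 360/212520 = 3/1771.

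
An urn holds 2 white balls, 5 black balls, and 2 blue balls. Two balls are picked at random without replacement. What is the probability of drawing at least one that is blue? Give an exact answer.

P(no blue) = 7/9 × 6/8 = 42/72 = 7/12.
P(at least one) = 1 − 7/12 = 5/12.

5/12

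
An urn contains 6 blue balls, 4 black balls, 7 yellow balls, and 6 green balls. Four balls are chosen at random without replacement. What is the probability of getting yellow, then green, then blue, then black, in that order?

Multiply the probability of each draw given the previous ones:
P = 7/23 × 6/22 × 6/21 × 4/20 = 1008/212520 = 6/1265.

6/1265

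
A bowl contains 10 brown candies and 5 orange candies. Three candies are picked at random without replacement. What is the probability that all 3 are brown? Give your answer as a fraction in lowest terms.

24/91

P = 10/15 × 9/14 × 8/13 = 720/2730 = 24/91.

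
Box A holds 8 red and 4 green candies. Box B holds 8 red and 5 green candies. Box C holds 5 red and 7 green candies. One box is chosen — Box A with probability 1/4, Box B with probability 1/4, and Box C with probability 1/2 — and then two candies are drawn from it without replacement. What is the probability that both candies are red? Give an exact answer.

233/858

From Box A: P(both red) = (8/12)(7/11) = 14/33.
From Box B: P(both red) = (8/13)(7/12) = 14/39.
From Box C: P(both red) = (5/12)(4/11) = 5/33.
Total probability = (1/4)(14/33) + (1/4)(14/39) + (1/2)(5/33) = 233/858.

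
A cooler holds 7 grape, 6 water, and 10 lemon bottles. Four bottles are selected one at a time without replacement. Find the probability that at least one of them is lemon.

P(no lemon) = 13/23 × 12/22 × 11/21 × 10/20 = 17160/212520 = 13/161.
P(at least one) = 1 − 13/161 = 148/161.

148/161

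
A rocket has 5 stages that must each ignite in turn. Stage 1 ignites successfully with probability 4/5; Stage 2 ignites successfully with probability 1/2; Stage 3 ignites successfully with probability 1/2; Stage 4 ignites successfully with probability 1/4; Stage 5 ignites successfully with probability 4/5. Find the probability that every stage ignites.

1/25

The events are sequential, so multiply the conditional probabilities:
P = 4/5 × 1/2 × 1/2 × 1/4 × 4/5 = 16/400 = 1/25.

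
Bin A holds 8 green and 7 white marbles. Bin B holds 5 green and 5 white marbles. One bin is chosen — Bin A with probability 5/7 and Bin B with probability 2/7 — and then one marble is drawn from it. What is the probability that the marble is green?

11/21

From Bin A: P(green) = 8/15.
From Bin B: P(green) = 5/10.
Total probability = (5/7)(8/15) + (2/7)(5/10) = 11/21.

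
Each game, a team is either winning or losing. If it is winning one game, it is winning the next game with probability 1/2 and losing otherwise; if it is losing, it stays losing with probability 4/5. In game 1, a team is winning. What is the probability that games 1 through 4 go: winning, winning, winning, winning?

Game 1 is given. For each transition, use the conditional probability from the current state:
P(winning | winning) = 1/2; P(winning | winning) = 1/2; P(winning | winning) = 1/2.
P = 1/2 × 1/2 × 1/2 = 1/8.

1/8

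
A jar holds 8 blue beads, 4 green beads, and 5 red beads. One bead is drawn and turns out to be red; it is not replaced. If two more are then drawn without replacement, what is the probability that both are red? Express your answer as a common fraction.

1/20

With the first bead removed, 4 red remain out of 16.
P = 4/16 × 3/15 = 12/240 = 1/20.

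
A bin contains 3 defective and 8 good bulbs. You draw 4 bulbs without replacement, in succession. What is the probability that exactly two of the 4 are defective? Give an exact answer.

14/55

One ordering (defective drawn first) has probability 3/11 × 2/10 × 8/9 × 7/8 = 336/7920 = 7/165.
There are C(4,2) = 6 such orderings, each equally likely, so P = 6 × 7/165 = 14/55.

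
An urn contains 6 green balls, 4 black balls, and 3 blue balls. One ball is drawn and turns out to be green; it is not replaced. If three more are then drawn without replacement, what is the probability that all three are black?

1/55

After the first draw, 4 of the remaining 12 balls are black.
P = 4/12 × 3/11 × 2/10 = 24/1320 = 1/55.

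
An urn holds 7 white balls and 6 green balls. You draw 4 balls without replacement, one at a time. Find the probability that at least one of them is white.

P(no white) = 6/13 × 5/12 × 4/11 × 3/10 = 360/17160 = 3/143.
P(at least one) = 1 − 3/143 = 140/143.

140/143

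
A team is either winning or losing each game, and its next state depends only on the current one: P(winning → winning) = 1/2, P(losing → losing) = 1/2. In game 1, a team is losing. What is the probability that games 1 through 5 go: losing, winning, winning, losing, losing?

Game 1 is given. For each transition, use the conditional probability from the current state:
P(winning | losing) = 1/2; P(winning | winning) = 1/2; P(losing | winning) = 1/2; P(losing | losing) = 1/2.
P = 1/2 × 1/2 × 1/2 × 1/2 = 1/16.

1/16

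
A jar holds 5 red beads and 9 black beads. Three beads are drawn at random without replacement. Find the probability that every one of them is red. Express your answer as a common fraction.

P(every draw is red) = 5/14 × 4/13 × 3/12 = 60/2184 = 5/182.

5/182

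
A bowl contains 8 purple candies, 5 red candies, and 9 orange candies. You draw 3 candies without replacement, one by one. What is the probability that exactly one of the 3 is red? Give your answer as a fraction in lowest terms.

34/77

One ordering (red drawn first) has probability 5/22 × 17/21 × 16/20 = 1360/9240 = 34/231.
There are C(3,1) = 3 such orderings, each equally likely, so P = 3 × 34/231 = 34/77.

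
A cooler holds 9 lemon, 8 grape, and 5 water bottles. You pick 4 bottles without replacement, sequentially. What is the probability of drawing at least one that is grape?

82/95

P(no grape) = 14/22 × 13/21 × 12/20 × 11/19 = 24024/175560 = 13/95.
P(at least one) = 1 − 13/95 = 82/95.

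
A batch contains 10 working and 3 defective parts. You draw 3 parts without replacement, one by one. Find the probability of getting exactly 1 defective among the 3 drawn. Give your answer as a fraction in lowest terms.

135/286

One ordering (defective drawn first) has probability 3/13 × 10/12 × 9/11 = 270/1716 = 45/286.
There are C(3,1) = 3 such orderings, each equally likely, so P = 3 × 45/286 = 135/286.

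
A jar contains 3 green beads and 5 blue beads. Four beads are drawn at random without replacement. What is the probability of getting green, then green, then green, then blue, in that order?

1/56

Each draw changes the counts, so multiply the conditional probabilities along the sequence:
P = 3/8 × 2/7 × 1/6 × 5/5 = 30/1680 = 1/56.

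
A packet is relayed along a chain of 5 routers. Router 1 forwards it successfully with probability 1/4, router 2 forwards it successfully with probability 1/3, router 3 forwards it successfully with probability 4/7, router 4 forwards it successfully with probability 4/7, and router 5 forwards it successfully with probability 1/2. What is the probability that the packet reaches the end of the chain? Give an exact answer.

Multiplying along the chain,
P = 1/4 × 1/3 × 4/7 × 4/7 × 1/2 = 16/1176 = 2/147.

2/147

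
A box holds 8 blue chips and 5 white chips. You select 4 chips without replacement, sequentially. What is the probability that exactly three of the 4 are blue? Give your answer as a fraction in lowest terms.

One ordering (blue drawn first) has probability 8/13 × 7/12 × 6/11 × 5/10 = 1680/17160 = 14/143.
There are C(4,3) = 4 such orderings, each equally likely, so P = 4 × 14/143 = 56/143.

56/143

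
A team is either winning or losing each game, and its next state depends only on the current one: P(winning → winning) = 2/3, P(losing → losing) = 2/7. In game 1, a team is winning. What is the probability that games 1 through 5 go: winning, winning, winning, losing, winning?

20/189

Game 1 is given. For each transition, use the conditional probability from the current state:
P(winning | winning) = 2/3; P(winning | winning) = 2/3; P(losing | winning) = 1/3; P(winning | losing) = 5/7.
P = 2/3 × 2/3 × 1/3 × 5/7 = 20/189.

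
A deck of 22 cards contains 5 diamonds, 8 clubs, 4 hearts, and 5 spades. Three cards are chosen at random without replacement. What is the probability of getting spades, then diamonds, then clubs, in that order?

5/231

Multiply the probability of each draw given the previous ones:
P = 5/22 × 5/21 × 8/20 = 200/9240 = 5/231.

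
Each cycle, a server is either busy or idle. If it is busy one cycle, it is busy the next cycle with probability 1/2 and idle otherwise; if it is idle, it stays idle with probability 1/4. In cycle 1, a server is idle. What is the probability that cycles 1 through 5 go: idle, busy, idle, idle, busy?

Cycle 1 is given. For each transition, use the conditional probability from the current state:
P(busy | idle) = 3/4; P(idle | busy) = 1/2; P(idle | idle) = 1/4; P(busy | idle) = 3/4.
P = 3/4 × 1/2 × 1/4 × 3/4 = 9/128.

9/128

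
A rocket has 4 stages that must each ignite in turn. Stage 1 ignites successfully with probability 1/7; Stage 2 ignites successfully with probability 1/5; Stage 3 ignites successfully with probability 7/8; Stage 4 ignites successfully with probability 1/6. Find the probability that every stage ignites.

Multiplying along the chain,
P = 1/7 × 1/5 × 7/8 × 1/6 = 7/1680 = 1/240.

1/240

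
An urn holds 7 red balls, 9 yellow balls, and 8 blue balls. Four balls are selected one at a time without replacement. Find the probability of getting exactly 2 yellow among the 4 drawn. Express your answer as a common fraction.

One ordering (yellow drawn first) has probability 9/24 × 8/23 × 15/22 × 14/21 = 15120/255024 = 15/253.
There are C(4,2) = 6 such orderings, each equally likely, so P = 6 × 15/253 = 90/253.

90/253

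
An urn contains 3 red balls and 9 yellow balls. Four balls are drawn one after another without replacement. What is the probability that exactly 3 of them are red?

1/55

One ordering (red drawn first) has probability 3/12 × 2/11 × 1/10 × 9/9 = 54/11880 = 1/220.
There are C(4,3) = 4 such orderings, each equally likely, so P = 4 × 1/220 = 1/55.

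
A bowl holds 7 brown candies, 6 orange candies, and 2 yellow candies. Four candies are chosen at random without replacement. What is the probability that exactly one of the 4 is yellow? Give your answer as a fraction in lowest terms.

One ordering (yellow drawn first) has probability 2/15 × 13/14 × 12/13 × 11/12 = 3432/32760 = 11/105.
There are C(4,1) = 4 such orderings, each equally likely, so P = 4 × 11/105 = 44/105.

44/105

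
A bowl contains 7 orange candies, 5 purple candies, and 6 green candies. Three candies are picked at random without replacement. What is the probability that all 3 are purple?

5/408

P(all purple) = 5/18 × 4/17 × 3/16 = 60/4896 = 5/408.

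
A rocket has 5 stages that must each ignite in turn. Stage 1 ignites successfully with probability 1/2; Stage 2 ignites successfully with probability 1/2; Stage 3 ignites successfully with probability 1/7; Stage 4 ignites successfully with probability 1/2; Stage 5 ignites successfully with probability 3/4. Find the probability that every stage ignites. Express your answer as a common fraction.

Multiplying along the chain,
P = 1/2 × 1/2 × 1/7 × 1/2 × 3/4 = 3/224.

3/224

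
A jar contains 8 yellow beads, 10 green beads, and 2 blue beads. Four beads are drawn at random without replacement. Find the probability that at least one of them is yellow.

P(no yellow) = 12/20 × 11/19 × 10/18 × 9/17 = 11880/116280 = 33/323.
P(at least one) = 1 − 33/323 = 290/323.

290/323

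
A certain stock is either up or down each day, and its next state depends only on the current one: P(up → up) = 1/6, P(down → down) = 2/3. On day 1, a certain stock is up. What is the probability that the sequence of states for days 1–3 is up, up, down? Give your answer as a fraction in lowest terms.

5/36

Day 1 is given. For each transition, use the conditional probability from the current state:
P(up | up) = 1/6; P(down | up) = 5/6.
P = 1/6 × 5/6 = 5/36.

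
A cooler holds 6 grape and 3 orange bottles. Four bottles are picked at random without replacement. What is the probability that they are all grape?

5/42

P(all grape) = 6/9 × 5/8 × 4/7 × 3/6 = 360/3024 = 5/42.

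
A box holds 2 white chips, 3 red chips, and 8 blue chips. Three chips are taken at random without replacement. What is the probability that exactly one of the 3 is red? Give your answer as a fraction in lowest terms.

One ordering (red drawn first) has probability 3/13 × 10/12 × 9/11 = 270/1716 = 45/286.
There are C(3,1) = 3 such orderings, each equally likely, so P = 3 × 45/286 = 135/286.

135/286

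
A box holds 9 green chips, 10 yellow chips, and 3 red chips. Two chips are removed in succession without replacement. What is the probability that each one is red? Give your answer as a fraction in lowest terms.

1/77

P(all red) = 3/22 × 2/21 = 6/462 = 1/77.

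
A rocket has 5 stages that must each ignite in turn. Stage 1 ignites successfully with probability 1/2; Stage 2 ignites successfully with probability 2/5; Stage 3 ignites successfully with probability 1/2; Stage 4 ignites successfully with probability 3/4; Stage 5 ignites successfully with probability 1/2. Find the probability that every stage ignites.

Multiplying along the chain,
P = 1/2 × 2/5 × 1/2 × 3/4 × 1/2 = 6/160 = 3/80.

3/80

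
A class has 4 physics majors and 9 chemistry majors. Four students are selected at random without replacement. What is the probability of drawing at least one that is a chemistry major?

714/715

P(no chemistry majors) = 4/13 × 3/12 × 2/11 × 1/10 = 24/17160 = 1/715.
P(at least one) = 1 − 1/715 = 714/715.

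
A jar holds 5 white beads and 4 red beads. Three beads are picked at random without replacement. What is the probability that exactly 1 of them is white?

5/14

One ordering (white drawn first) has probability 5/9 × 4/8 × 3/7 = 60/504 = 5/42.
There are C(3,1) = 3 such orderings, each equally likely, so P = 3 × 5/42 = 5/14.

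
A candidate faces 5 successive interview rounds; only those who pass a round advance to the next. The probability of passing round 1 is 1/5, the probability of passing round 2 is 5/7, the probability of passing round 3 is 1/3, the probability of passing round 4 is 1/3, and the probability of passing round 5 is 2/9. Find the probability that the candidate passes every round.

The events are sequential, so multiply the conditional probabilities:
P = 1/5 × 5/7 × 1/3 × 1/3 × 2/9 = 10/2835 = 2/567.

2/567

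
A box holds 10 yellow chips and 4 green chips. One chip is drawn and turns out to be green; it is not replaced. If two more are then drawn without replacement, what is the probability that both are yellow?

15/26

With the first chip removed, 10 yellow remain out of 13.
P = 10/13 × 9/12 = 90/156 = 15/26.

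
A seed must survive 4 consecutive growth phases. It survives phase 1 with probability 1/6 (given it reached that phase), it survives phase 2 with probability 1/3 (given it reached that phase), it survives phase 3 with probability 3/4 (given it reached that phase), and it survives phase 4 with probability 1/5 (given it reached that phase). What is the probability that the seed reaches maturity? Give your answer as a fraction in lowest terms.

1/120

The events are sequential, so multiply the conditional probabilities:
P = 1/6 × 1/3 × 3/4 × 1/5 = 3/360 = 1/120.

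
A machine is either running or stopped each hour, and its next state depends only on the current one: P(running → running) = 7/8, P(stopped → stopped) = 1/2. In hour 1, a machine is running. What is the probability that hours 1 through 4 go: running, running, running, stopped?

Hour 1 is given. For each transition, use the conditional probability from the current state:
P(running | running) = 7/8; P(running | running) = 7/8; P(stopped | running) = 1/8.
P = 7/8 × 7/8 × 1/8 = 49/512.

49/512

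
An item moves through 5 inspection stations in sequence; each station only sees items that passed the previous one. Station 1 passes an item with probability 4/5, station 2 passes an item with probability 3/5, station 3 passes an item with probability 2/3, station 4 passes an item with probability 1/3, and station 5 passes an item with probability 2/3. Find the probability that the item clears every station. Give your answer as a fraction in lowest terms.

The events are sequential, so multiply the conditional probabilities:
P = 4/5 × 3/5 × 2/3 × 1/3 × 2/3 = 48/675 = 16/225.

16/225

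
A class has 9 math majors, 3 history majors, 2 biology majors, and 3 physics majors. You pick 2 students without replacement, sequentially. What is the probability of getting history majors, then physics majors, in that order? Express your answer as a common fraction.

9/272

Multiply the probability of each draw given the previous ones:
P = 3/17 × 3/16 = 9/272.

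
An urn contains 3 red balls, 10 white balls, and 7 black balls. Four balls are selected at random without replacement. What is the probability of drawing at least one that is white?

309/323

P(no white) = 10/20 × 9/19 × 8/18 × 7/17 = 5040/116280 = 14/323.
P(at least one) = 1 − 14/323 = 309/323.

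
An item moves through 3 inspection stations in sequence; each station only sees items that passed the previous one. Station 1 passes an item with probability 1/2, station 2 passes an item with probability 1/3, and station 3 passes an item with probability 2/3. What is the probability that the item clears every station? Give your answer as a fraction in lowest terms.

1/9

Multiplying along the chain,
P = 1/2 × 1/3 × 2/3 = 2/18 = 1/9.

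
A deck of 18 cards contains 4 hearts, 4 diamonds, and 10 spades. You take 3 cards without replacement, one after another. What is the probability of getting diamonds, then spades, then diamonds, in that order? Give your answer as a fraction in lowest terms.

Chain rule:
P = 4/18 × 10/17 × 3/16 = 120/4896 = 5/204.

5/204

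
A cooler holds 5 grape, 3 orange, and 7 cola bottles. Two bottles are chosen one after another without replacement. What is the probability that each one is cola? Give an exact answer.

1/5

P = 7/15 × 6/14 = 42/210 = 1/5.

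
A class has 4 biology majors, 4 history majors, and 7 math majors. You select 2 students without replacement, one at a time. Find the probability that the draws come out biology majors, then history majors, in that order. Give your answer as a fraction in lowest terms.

8/105

Each draw changes the counts, so multiply the conditional probabilities along the sequence:
P = 4/15 × 4/14 = 16/210 = 8/105.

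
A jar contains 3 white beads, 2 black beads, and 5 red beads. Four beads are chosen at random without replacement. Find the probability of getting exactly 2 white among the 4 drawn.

3/10

One ordering (white drawn first) has probability 3/10 × 2/9 × 7/8 × 6/7 = 252/5040 = 1/20.
There are C(4,2) = 6 such orderings, each equally likely, so P = 6 × 1/20 = 3/10.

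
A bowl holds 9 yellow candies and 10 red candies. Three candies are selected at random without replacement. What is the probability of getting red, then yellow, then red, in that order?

45/323

Each draw changes the counts, so multiply the conditional probabilities along the sequence:
P = 10/19 × 9/18 × 9/17 = 810/5814 = 45/323.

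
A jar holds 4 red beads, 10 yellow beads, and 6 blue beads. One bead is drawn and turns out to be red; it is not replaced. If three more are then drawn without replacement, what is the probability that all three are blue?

20/969

After the first draw, 6 of the remaining 19 beads are blue.
P = 6/19 × 5/18 × 4/17 = 120/5814 = 20/969.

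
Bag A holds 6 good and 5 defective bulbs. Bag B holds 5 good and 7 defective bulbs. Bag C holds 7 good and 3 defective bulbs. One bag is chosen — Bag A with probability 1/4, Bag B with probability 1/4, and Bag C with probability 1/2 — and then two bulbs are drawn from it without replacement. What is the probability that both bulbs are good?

From Bag A: P(both good) = (6/11)(5/10) = 3/11.
From Bag B: P(both good) = (5/12)(4/11) = 5/33.
From Bag C: P(both good) = (7/10)(6/9) = 7/15.
Total probability = (1/4)(3/11) + (1/4)(5/33) + (1/2)(7/15) = 56/165.

56/165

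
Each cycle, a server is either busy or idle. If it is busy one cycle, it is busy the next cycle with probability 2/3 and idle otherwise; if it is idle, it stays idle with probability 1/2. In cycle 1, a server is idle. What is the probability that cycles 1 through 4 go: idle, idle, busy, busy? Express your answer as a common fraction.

1/6

Cycle 1 is given. For each transition, use the conditional probability from the current state:
P(idle | idle) = 1/2; P(busy | idle) = 1/2; P(busy | busy) = 2/3.
P = 1/2 × 1/2 × 2/3 = 2/12 = 1/6.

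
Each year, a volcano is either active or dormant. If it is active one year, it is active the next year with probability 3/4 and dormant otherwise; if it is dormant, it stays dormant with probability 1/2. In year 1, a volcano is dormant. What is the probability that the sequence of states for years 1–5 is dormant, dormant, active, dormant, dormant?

Year 1 is given. For each transition, use the conditional probability from the current state:
P(dormant | dormant) = 1/2; P(active | dormant) = 1/2; P(dormant | active) = 1/4; P(dormant | dormant) = 1/2.
P = 1/2 × 1/2 × 1/4 × 1/2 = 1/32.

1/32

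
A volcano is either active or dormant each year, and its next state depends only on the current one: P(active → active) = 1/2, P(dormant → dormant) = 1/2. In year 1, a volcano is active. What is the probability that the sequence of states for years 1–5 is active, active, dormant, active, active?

Year 1 is given. For each transition, use the conditional probability from the current state:
P(active | active) = 1/2; P(dormant | active) = 1/2; P(active | dormant) = 1/2; P(active | active) = 1/2.
P = 1/2 × 1/2 × 1/2 × 1/2 = 1/16.

1/16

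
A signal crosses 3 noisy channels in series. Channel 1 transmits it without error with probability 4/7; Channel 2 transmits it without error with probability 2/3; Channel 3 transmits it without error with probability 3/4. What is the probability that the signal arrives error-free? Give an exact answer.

2/7

The events are sequential, so multiply the conditional probabilities:
P = 4/7 × 2/3 × 3/4 = 24/84 = 2/7.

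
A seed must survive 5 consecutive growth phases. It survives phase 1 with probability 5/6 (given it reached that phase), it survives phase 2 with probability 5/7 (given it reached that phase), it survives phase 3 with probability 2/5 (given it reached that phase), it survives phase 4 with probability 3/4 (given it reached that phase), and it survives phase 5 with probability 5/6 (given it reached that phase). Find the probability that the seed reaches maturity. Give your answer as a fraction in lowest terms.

25/168

Multiplying along the chain,
P = 5/6 × 5/7 × 2/5 × 3/4 × 5/6 = 750/5040 = 25/168.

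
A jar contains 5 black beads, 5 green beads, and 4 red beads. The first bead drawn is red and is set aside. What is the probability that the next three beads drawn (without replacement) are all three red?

1/286

With the first bead removed, 3 red remain out of 13.
P = 3/13 × 2/12 × 1/11 = 6/1716 = 1/286.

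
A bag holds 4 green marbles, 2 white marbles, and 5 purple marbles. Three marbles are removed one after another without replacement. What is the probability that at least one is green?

P(no green) = 7/11 × 6/10 × 5/9 = 210/990 = 7/33.
P(at least one) = 1 − 7/33 = 26/33.

26/33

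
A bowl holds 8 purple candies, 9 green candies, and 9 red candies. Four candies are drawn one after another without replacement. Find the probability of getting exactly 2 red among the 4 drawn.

2448/7475

One ordering (red drawn first) has probability 9/26 × 8/25 × 17/24 × 16/23 = 19584/358800 = 408/7475.
There are C(4,2) = 6 such orderings, each equally likely, so P = 6 × 408/7475 = 2448/7475.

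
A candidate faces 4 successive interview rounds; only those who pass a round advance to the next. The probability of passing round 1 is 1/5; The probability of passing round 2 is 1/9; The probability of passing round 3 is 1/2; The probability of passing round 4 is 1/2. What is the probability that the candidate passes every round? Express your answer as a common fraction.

1/180

The events are sequential, so multiply the conditional probabilities:
P = 1/5 × 1/9 × 1/2 × 1/2 = 1/180.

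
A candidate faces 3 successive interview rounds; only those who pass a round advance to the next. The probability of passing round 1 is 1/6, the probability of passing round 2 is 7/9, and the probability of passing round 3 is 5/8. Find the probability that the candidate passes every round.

35/432

Each stage is reached only if all earlier stages succeed, so
P = 1/6 × 7/9 × 5/8 = 35/432.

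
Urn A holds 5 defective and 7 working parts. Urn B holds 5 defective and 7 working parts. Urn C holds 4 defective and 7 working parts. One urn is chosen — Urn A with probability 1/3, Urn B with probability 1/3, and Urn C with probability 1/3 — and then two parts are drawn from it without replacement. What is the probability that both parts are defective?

From Urn A: P(both defective) = (5/12)(4/11) = 5/33.
From Urn B: P(both defective) = (5/12)(4/11) = 5/33.
From Urn C: P(both defective) = (4/11)(3/10) = 6/55.
Total probability = (1/3)(5/33) + (1/3)(5/33) + (1/3)(6/55) = 68/495.

68/495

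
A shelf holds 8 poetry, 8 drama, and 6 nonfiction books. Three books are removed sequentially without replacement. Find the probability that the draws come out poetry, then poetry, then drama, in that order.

8/165

Multiply the probability of each draw given the previous ones:
P = 8/22 × 7/21 × 8/20 = 448/9240 = 8/165.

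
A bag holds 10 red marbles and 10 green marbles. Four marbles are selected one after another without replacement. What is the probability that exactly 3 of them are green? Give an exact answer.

One ordering (green drawn first) has probability 10/20 × 9/19 × 8/18 × 10/17 = 7200/116280 = 20/323.
There are C(4,3) = 4 such orderings, each equally likely, so P = 4 × 20/323 = 80/323.

80/323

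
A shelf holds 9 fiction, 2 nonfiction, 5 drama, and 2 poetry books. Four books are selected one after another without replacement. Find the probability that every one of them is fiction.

7/170

P(all fiction) = 9/18 × 8/17 × 7/16 × 6/15 = 3024/73440 = 7/170.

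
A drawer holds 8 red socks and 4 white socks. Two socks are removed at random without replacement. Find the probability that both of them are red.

14/33

P = 8/12 × 7/11 = 56/132 = 14/33.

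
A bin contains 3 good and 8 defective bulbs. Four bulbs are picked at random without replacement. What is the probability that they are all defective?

7/33

P(all defective) = 8/11 × 7/10 × 6/9 × 5/8 = 1680/7920 = 7/33.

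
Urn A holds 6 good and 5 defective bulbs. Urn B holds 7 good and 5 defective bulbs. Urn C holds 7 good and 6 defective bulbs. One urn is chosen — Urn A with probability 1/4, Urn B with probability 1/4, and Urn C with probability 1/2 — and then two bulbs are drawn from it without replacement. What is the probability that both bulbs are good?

323/1144

From Urn A: P(both good) = (6/11)(5/10) = 3/11.
From Urn B: P(both good) = (7/12)(6/11) = 7/22.
From Urn C: P(both good) = (7/13)(6/12) = 7/26.
Total probability = (1/4)(3/11) + (1/4)(7/22) + (1/2)(7/26) = 323/1144.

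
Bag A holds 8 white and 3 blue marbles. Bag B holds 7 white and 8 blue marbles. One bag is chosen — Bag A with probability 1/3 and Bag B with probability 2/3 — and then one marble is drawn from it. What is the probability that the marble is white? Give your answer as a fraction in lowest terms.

274/495

From Bag A: P(white) = 8/11.
From Bag B: P(white) = 7/15.
Total probability = (1/3)(8/11) + (2/3)(7/15) = 274/495.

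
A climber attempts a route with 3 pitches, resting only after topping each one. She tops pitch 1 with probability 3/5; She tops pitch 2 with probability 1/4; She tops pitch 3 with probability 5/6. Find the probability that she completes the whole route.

1/8

The events are sequential, so multiply the conditional probabilities:
P = 3/5 × 1/4 × 5/6 = 15/120 = 1/8.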